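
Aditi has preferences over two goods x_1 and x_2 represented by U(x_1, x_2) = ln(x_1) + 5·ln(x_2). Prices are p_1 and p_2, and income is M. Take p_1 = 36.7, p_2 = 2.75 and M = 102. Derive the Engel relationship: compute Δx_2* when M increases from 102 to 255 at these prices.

Demand: x_1*(p_1,p_2,M) = 1/6·M/p_1 and x_2* = 5/6·M/p_2.
At p_1=36.7, p_2=2.75, M=102: x_2* = 5/6·102/2.75 = 30.9091.
At M' = 255: x_2* = 77.2727. Change: 77.2727 − 30.9091 = 46.3636.

Δx_2* = 46.3636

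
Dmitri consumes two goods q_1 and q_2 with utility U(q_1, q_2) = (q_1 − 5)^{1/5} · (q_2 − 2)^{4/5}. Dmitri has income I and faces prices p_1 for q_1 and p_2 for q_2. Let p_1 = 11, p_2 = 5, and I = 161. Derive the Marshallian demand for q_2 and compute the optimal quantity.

q_2* = 17.36

MRS = (1/4)·(q_2−2)/(q_1−5). Tangency with p_1/p_2 gives q_2−2 = 4·(p_1/p_2)·(q_1−5).
After buying the subsistence bundle (5, 2), a share 0.2 of the remaining income goes to q_1: q_1* = 5 + 0.2·(I − 5p_1 − 2p_2)/p_1.
Discretionary income = 161 − 5·11 − 2·5 = 96; q_2* = 2 + 0.8·96/5 = 17.36.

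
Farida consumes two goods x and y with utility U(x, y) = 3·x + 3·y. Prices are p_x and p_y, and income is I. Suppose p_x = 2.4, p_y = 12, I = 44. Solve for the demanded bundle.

x* = 18.3333, y* = 0

Linear utility — the consumer picks whichever good has higher MU/price: 3/2.4 = 1.25 vs 3/12 = 0.25.
x gives more utility per dollar, so spend all income on x: x* = I/p_x, y* = 0.
Numerically: x* = 18.3333, y* = 0.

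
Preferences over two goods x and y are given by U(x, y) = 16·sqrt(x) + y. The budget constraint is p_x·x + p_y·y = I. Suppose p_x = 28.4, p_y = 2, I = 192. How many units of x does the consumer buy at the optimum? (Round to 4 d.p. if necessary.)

x* = 0.3174

Utility is quasi-linear in y; the FOC for x is 8/√x = p_x/p_y.
Solve: √x = 8·p_y/p_x, so x*(p_x,p_y) = (8·p_y/p_x)², and y* = (I − p_x·x*)/p_y.
Plugging in: x* = (8·2/28.4)² = 0.3174.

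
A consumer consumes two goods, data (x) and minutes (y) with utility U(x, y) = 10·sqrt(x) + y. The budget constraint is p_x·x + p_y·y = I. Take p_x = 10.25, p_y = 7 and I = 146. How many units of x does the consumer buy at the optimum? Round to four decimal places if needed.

MU_x = 5/√x, MU_y = 1. Tangency: 5/√x = p_x/p_y.
Thus x* = (5·p_y/p_x)² — independent of I — with the rest of income spent on y.
Plugging in: x* = (5·7/10.25)² = 11.6597.

x* = 11.6597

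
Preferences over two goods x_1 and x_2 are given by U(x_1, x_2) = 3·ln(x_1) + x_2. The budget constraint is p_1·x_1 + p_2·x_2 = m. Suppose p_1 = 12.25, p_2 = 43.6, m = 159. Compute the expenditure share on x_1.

share on x_1 = 0.8226

MU_x_1 = 3/x_1, MU_x_2 = 1. Tangency: 3/x_1 = p_1/p_2.
So x_1*(p_1,p_2) = 3·p_2/p_1, independent of income; and x_2* = (m − 3·p_2)/p_2.
At the given prices: x_1* = 3·43.6/12.25 = 10.6776, and x_2* = 0.6468.
Expenditure on x_1: 12.25·10.6776 = 130.8; share = 0.8226.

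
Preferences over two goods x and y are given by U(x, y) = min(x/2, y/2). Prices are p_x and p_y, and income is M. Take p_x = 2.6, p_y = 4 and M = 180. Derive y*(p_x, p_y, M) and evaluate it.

Demand: x*(p_x,p_y,M) = 2·M/(2·p_x + 2·p_y), y* = 2·M/(2·p_x + 2·p_y).
Here 2·2.6 + 2·4 = 13.2, giving y* = 27.2727.

y* = 27.2727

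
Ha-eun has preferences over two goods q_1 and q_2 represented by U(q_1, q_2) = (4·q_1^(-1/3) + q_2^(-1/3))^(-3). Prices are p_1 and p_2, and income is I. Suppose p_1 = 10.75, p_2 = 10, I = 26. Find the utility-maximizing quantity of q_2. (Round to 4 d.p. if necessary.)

q_2* = 0.6701

MU_q_1 ∝ 4·q_1^(-4/3), MU_q_2 ∝ q_2^(-4/3), so MRS = 4·(q_2/q_1)^(4/3) = p_1/p_2.
Solve for the ratio: q_2/q_1 = [(1/4)·p_1/p_2]^(0.75).
With the ratio pinned down, the budget gives q_1* = I/(p_1 + p_2·(q_2/q_1)) and q_2* = (q_2/q_1)·q_1*.
Numerically q_2/q_1 = 0.37326, so q_1* = 26/(10.75 + 10·0.37326) = 1.7953 and q_2* = 0.37326·1.7953 = 0.6701.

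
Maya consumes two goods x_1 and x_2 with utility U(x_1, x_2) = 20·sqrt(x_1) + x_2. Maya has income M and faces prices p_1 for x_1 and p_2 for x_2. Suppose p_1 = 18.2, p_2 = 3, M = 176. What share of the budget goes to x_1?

MU_x_1 = 10/√x_1, MU_x_2 = 1. Tangency: 10/√x_1 = p_1/p_2.
Solve: √x_1 = 10·p_2/p_1, so x_1*(p_1,p_2) = (10·p_2/p_1)², and x_2* = (M − p_1·x_1*)/p_2.
Plugging in: x_1* = (10·3/18.2)² = 2.7171, x_2* = 42.1832.
Expenditure on x_1: 18.2·2.7171 = 49.4505; share = 0.281.

share on x_1 = 0.281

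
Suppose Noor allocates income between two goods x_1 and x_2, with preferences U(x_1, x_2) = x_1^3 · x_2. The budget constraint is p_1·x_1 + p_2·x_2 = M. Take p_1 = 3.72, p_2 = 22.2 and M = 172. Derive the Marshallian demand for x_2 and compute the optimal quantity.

x_2* = 1.9369

The MRS is 3·x_2/x_1. Set MRS = p_1/p_2.
So 3·p_2·x_2 = p_1·x_1; combined with the budget, a share 0.75 of income goes to x_1.
Demand: x_1*(p_1,p_2,M) = 0.75·M/p_1 and x_2* = 0.25·M/p_2.
At p_1=3.72, p_2=22.2, M=172: x_2* = 0.25·172/22.2 = 1.9369.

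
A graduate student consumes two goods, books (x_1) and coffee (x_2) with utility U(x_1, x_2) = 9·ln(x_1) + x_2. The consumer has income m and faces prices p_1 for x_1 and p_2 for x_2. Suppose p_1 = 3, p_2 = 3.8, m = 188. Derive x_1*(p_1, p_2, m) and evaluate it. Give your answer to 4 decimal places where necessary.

x_1* = 11.4

Set MRS = p_1/p_2: (9/x_1)/1 = p_1/p_2.
So x_1*(p_1,p_2) = 9·p_2/p_1, independent of income; and x_2* = (m − 9·p_2)/p_2.
At the given prices: x_1* = 9·3.8/3 = 11.4.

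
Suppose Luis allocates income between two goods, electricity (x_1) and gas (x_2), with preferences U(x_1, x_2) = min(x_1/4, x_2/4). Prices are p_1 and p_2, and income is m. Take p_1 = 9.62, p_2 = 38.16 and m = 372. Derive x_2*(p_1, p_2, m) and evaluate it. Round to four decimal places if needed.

x_2* = 7.7857

Leontief preferences: the optimum is at the kink where x_1/4 = x_2/4, i.e. x_2 = x_1.
Budget: p_1·x_1 + p_2·x_1 = m, so (4·p_1 + 4·p_2)·x_1 = 4·m.
Demand: x_1*(p_1,p_2,m) = 4·m/(4·p_1 + 4·p_2), x_2* = 4·m/(4·p_1 + 4·p_2).
Here 4·9.62 + 4·38.16 = 191.12, giving x_2* = 7.7857.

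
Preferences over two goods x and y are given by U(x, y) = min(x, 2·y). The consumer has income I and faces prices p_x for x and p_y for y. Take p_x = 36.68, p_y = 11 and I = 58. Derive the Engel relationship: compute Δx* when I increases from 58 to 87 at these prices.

Leontief preferences: the optimum is at the kink where x/2 = y/1, i.e. y = (1/2)·x.
Budget: p_x·x + p_y·(1/2)·x = I, so (2·p_x + p_y)·x = 2·I.
Demand: x*(p_x,p_y,I) = 2·I/(2·p_x + p_y), y* = I/(2·p_x + p_y).
Here 2·36.68 + 11 = 84.36, giving x* = 1.3751.
At I' = 87: x* = 2.0626. Change: 2.0626 − 1.3751 = 0.6875.

Δx* = 0.6875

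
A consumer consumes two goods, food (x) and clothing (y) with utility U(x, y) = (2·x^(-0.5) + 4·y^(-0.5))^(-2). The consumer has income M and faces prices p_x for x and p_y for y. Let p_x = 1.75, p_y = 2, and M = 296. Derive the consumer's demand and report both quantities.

Substitute y = (y/x)·x into the budget: x* = M/(p_x + p_y·(y/x)).
Numerically y/x = 1.452196, so x* = 296/(1.75 + 2·1.452196) = 63.5958 and y* = 1.452196·63.5958 = 92.3536.

x* = 63.5958, y* = 92.3536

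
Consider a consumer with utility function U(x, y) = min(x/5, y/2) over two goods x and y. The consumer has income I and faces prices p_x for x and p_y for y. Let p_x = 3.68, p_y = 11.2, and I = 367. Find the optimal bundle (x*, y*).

Leontief preferences: the optimum is at the kink where x/5 = y/2, i.e. y = (2/5)·x.
Budget: p_x·x + p_y·(2/5)·x = I, so (5·p_x + 2·p_y)·x = 5·I.
Demand: x*(p_x,p_y,I) = 5·I/(5·p_x + 2·p_y), y* = 2·I/(5·p_x + 2·p_y).
Here 5·3.68 + 2·11.2 = 40.8, giving x* = 44.9755 and y* = 17.9902.

x* = 44.9755, y* = 17.9902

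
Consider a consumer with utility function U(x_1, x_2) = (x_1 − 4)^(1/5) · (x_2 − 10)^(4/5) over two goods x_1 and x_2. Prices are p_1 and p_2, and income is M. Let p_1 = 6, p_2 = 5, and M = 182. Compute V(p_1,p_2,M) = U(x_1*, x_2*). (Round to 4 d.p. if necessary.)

V = 12.6269

Let x_1' = x_1−4, x_2' = x_2−10. MRS = (1/4)·x_2'/x_1' = p_1/p_2.
Substituting into the budget: x_1* = 4 + 0.2·(M − 4·p_1 − 10·p_2)/p_1, and x_2* = 10 + 0.8·(…)/p_2.
Discretionary income = 182 − 4·6 − 10·5 = 108; x_1* = 4 + 0.2·108/6 = 7.6; x_2* = 10 + 0.8·108/5 = 27.28.
Utility at the optimum: U(7.6, 27.28) = 12.6269.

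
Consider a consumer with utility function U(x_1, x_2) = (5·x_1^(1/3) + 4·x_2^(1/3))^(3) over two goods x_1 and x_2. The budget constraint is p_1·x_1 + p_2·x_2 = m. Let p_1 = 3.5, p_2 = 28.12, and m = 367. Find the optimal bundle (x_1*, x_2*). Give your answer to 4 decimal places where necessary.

x_1* = 83.7222, x_2* = 2.6306

MRS = MU_x_1/MU_x_2 = (5/4)·(x_2/x_1)^(2/3). Set equal to p_1/p_2.
Solve for the ratio: x_2/x_1 = [(4/5)·p_1/p_2]^(1.5).
Substitute x_2 = (x_2/x_1)·x_1 into the budget: x_1* = m/(p_1 + p_2·(x_2/x_1)).
Numerically x_2/x_1 = 0.031421, so x_1* = 367/(3.5 + 28.12·0.031421) = 83.7222 and x_2* = 0.031421·83.7222 = 2.6306.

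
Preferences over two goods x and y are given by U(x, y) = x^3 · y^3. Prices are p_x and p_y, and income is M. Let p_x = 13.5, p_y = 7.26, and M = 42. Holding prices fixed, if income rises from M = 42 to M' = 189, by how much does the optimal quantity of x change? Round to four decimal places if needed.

Tangency: MRS = y/x = p_x/p_y.
So 3·p_y·y = 3·p_x·x; combined with the budget, a share 0.5 of income goes to x.
Demand: x*(p_x,p_y,M) = 0.5·M/p_x and y* = 0.5·M/p_y.
At p_x=13.5, p_y=7.26, M=42: x* = 0.5·42/13.5 = 1.5556.
At M' = 189: x* = 7. Change: 7 − 1.5556 = 5.4444.

Δx* = 5.4444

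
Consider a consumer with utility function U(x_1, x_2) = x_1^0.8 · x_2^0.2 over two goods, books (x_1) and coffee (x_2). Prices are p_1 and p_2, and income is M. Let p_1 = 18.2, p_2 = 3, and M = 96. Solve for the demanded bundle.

x_1* = 4.2198, x_2* = 6.4

Demand: x_1*(p_1,p_2,M) = 0.8·M/p_1 and x_2* = 0.2·M/p_2.
At p_1=18.2, p_2=3, M=96: x_1* = 0.8·96/18.2 = 4.2198, x_2* = 6.4.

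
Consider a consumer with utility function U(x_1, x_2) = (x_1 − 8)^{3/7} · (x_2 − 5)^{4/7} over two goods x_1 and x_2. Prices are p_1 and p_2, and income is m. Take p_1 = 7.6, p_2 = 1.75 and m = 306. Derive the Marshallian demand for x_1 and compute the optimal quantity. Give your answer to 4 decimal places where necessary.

x_1* = 21.3336

MRS = (3/4)·(x_2−5)/(x_1−8). Tangency with p_1/p_2 gives x_2−5 = (4/3)·(p_1/p_2)·(x_1−8).
After buying the subsistence bundle (8, 5), a share 3/7 of the remaining income goes to x_1: x_1* = 8 + 3/7·(m − 8p_1 − 5p_2)/p_1.
Discretionary income = 306 − 8·7.6 − 5·1.75 = 236.45; x_1* = 8 + 3/7·236.45/7.6 = 21.3336.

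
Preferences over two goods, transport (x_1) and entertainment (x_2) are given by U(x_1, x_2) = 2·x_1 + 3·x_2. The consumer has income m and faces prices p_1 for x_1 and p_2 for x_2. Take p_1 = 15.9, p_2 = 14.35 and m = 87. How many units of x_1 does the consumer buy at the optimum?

Linear utility — the consumer picks whichever good has higher MU/price: 2/15.9 = 0.1258 vs 3/14.35 = 0.2091.
x_2 gives more utility per dollar, so spend all income on x_2: x_2* = m/p_2, x_1* = 0.
Numerically: x_1* = 0, x_2* = 6.0627.

x_1* = 0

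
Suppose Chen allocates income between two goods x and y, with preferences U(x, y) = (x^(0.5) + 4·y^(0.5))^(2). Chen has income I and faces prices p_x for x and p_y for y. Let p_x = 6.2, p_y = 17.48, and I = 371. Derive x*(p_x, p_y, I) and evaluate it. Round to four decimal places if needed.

x* = 8.9645

Substitute y = (y/x)·x into the budget: x* = I/(p_x + p_y·(y/x)).
Numerically y/x = 2.012892, so x* = 371/(6.2 + 17.48·2.012892) = 8.9645.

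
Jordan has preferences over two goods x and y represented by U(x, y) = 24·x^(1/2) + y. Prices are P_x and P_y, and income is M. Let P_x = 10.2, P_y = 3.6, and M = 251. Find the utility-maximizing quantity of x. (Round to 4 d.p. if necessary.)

x* = 17.9377

MU_x = 12/√x, MU_y = 1. Tangency: 12/√x = P_x/P_y.
Thus x* = (12·P_y/P_x)² — independent of M — with the rest of income spent on y.
Plugging in: x* = (12·3.6/10.2)² = 17.9377.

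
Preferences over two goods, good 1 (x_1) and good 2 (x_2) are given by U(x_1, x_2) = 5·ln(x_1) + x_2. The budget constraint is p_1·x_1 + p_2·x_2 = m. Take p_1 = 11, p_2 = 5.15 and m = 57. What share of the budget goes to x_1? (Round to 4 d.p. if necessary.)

MU_x_1 = 5/x_1, MU_x_2 = 1. Tangency: 5/x_1 = p_1/p_2.
So x_1*(p_1,p_2) = 5·p_2/p_1, independent of income; and x_2* = (m − 5·p_2)/p_2.
At the given prices: x_1* = 5·5.15/11 = 2.3409, and x_2* = 6.068.
Expenditure on x_1: 11·2.3409 = 25.75; share = 0.4518.

share on x_1 = 0.4518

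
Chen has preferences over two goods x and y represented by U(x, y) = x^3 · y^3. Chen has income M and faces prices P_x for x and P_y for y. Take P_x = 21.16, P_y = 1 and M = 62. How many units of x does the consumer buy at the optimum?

x* = 1.465

Tangency: MRS = y/x = P_x/P_y.
So 3·P_y·y = 3·P_x·x; combined with the budget, a share 0.5 of income goes to x.
Demand: x*(P_x,P_y,M) = 0.5·M/P_x and y* = 0.5·M/P_y.
At P_x=21.16, P_y=1, M=62: x* = 0.5·62/21.16 = 1.465.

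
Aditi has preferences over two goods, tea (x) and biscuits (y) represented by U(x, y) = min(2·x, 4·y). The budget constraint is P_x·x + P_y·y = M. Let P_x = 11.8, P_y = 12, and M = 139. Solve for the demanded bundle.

Demand: x*(P_x,P_y,M) = 4·M/(4·P_x + 2·P_y), y* = 2·M/(4·P_x + 2·P_y).
Here 4·11.8 + 2·12 = 71.2, giving x* = 7.809 and y* = 3.9045.

x* = 7.809, y* = 3.9045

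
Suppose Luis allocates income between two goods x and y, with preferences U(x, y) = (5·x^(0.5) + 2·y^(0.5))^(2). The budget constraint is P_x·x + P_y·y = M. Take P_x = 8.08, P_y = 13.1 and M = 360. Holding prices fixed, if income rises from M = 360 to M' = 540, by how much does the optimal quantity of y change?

MRS = MU_x/MU_y = (5/2)·(y/x)^(0.5). Set equal to P_x/P_y.
Hence y/x = ((2/5)·P_x/P_y)^(1/(0.5)), i.e. raised to the 2 power.
Substitute y = (y/x)·x into the budget: x* = M/(P_x + P_y·(y/x)).
Numerically y/x = 0.06087, so x* = 360/(8.08 + 13.1·0.06087) = 40.5525 and y* = 0.06087·40.5525 = 2.4684.
At M' = 540: y* = 3.7026. Change: 3.7026 − 2.4684 = 1.2342.

Δy* = 1.2342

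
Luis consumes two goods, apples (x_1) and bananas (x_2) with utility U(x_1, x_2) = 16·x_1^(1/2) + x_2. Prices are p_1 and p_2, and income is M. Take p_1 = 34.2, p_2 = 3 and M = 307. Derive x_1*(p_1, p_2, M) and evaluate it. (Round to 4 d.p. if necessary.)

Solve: √x_1 = 8·p_2/p_1, so x_1*(p_1,p_2) = (8·p_2/p_1)², and x_2* = (M − p_1·x_1*)/p_2.
Plugging in: x_1* = (8·3/34.2)² = 0.4925.

x_1* = 0.4925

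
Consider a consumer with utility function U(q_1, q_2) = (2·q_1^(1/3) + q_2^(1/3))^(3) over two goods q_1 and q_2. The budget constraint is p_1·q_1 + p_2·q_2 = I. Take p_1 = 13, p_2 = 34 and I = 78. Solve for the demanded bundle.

q_1* = 4.9236, q_2* = 0.4116

Numerically q_2/q_1 = 0.083589, so q_1* = 78/(13 + 34·0.083589) = 4.9236 and q_2* = 0.083589·4.9236 = 0.4116.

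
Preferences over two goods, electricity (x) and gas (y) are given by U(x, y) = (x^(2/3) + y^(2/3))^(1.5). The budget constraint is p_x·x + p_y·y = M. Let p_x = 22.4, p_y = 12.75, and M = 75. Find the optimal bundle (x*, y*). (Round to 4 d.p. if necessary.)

MRS = MU_x/MU_y = (y/x)^(1/3). Set equal to p_x/p_y.
Hence y/x = (p_x/p_y)^(1/(1/3)), i.e. raised to the 3 power.
Substitute y = (y/x)·x into the budget: x* = M/(p_x + p_y·(y/x)).
Numerically y/x = 5.422674, so x* = 75/(22.4 + 12.75·5.422674) = 0.8193 and y* = 5.422674·0.8193 = 4.4429.

x* = 0.8193, y* = 4.4429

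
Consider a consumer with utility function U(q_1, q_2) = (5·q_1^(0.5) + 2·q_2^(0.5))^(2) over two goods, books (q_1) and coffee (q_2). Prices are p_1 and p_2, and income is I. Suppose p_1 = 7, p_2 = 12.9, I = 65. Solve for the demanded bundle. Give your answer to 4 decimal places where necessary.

q_1* = 8.5439, q_2* = 0.4025

MU_q_1 ∝ 5·q_1^(-0.5), MU_q_2 ∝ 2·q_2^(-0.5), so MRS = (5/2)·(q_2/q_1)^(0.5) = p_1/p_2.
Solve for the ratio: q_2/q_1 = [(2/5)·p_1/p_2]^(2).
Substitute q_2 = (q_2/q_1)·q_1 into the budget: q_1* = I/(p_1 + p_2·(q_2/q_1)).
Numerically q_2/q_1 = 0.047113, so q_1* = 65/(7 + 12.9·0.047113) = 8.5439 and q_2* = 0.047113·8.5439 = 0.4025.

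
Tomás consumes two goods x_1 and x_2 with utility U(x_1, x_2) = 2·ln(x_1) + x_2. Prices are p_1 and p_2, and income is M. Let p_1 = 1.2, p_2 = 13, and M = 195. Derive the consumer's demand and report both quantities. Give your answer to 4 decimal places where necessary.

x_1* = 21.6667, x_2* = 13

MU_x_1 = 2/x_1, MU_x_2 = 1. Tangency: 2/x_1 = p_1/p_2.
So x_1*(p_1,p_2) = 2·p_2/p_1, independent of income; and x_2* = (M − 2·p_2)/p_2.
At the given prices: x_1* = 2·13/1.2 = 21.6667, and x_2* = 13.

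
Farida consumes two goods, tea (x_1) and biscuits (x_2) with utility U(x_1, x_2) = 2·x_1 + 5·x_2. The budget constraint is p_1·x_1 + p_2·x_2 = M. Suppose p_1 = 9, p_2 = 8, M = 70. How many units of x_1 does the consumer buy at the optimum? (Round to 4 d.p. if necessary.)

x_1* = 0

Numerically: x_1* = 0, x_2* = 8.75.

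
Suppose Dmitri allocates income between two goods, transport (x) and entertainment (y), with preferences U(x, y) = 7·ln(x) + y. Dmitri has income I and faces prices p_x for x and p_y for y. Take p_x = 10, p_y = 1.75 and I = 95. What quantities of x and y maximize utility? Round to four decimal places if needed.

MU_x = 7/x, MU_y = 1. Tangency: 7/x = p_x/p_y.
So x*(p_x,p_y) = 7·p_y/p_x, independent of income; and y* = (I − 7·p_y)/p_y.
At the given prices: x* = 7·1.75/10 = 1.225, and y* = 47.2857.

x* = 1.225, y* = 47.2857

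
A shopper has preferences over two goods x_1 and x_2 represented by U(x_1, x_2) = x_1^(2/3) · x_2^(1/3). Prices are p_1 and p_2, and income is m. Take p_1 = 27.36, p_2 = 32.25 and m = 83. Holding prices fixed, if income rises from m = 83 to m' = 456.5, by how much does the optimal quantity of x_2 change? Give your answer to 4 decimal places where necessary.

Δx_2* = 3.8605

Tangency: MRS = 2·x_2/x_1 = p_1/p_2.
Rearranging, p_2·x_2 = (1/2)·p_1·x_1. Substituting into the budget gives p_1·x_1·(1 + (1/2)) = m.
Demand: x_1*(p_1,p_2,m) = 2/3·m/p_1 and x_2* = 1/3·m/p_2.
At p_1=27.36, p_2=32.25, m=83: x_2* = 1/3·83/32.25 = 0.8579.
At m' = 456.5: x_2* = 4.7183. Change: 4.7183 − 0.8579 = 3.8605.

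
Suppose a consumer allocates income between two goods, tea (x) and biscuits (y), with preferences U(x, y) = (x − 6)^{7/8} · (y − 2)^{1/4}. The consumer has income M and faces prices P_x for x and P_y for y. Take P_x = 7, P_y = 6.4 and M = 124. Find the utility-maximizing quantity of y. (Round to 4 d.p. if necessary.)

y* = 4.4028

This is Cobb-Douglas in (x−6, y−2): tangency gives 0.875·P_y·(y−2) = 0.25·P_x·(x−6).
Substituting into the budget: x* = 6 + 7/9·(M − 6·P_x − 2·P_y)/P_x, and y* = 2 + 2/9·(…)/P_y.
Discretionary income = 124 − 6·7 − 2·6.4 = 69.2; y* = 2 + 2/9·69.2/6.4 = 4.4028.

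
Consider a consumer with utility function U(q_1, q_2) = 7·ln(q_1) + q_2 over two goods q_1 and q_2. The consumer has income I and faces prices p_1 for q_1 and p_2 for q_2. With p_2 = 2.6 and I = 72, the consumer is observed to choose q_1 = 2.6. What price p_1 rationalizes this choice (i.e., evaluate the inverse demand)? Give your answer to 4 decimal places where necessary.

p_1 = 7

Set MRS = p_1/p_2: (7/q_1)/1 = p_1/p_2.
So q_1*(p_1,p_2) = 7·p_2/p_1, independent of income; and q_2* = (I − 7·p_2)/p_2.
Set q_1* = 2.6 in the demand function and solve for p_1: p_1 = 7.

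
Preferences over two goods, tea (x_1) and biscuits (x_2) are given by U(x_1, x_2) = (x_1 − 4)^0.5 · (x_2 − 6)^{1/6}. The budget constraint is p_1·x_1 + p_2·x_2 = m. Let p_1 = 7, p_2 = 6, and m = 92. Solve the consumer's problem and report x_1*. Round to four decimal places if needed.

Let x_1' = x_1−4, x_2' = x_2−6. MRS = 3·x_2'/x_1' = p_1/p_2.
After buying the subsistence bundle (4, 6), a share 0.75 of the remaining income goes to x_1: x_1* = 4 + 0.75·(m − 4p_1 − 6p_2)/p_1.
Discretionary income = 92 − 4·7 − 6·6 = 28; x_1* = 4 + 0.75·28/7 = 7.

x_1* = 7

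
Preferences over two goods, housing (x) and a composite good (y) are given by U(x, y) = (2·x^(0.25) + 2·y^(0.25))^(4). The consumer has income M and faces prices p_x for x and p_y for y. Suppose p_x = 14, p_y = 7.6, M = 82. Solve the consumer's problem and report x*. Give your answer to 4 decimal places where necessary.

MU_x ∝ 2·x^(-0.75), MU_y ∝ 2·y^(-0.75), so MRS = (y/x)^(0.75) = p_x/p_y.
Solve for the ratio: y/x = [p_x/p_y]^(4/3).
With the ratio pinned down, the budget gives x* = M/(p_x + p_y·(y/x)) and y* = (y/x)·x*.
Numerically y/x = 2.258149, so x* = 82/(14 + 7.6·2.258149) = 2.6314.

x* = 2.6314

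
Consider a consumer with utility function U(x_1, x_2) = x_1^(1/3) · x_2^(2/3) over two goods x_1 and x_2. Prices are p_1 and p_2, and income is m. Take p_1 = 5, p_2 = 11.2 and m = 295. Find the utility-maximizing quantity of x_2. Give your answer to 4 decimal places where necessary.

MU_x_1/MU_x_2 = (1/3·x_2)/(2/3·x_1); tangency sets this equal to p_1/p_2.
Rearranging, p_2·x_2 = 2·p_1·x_1. Substituting into the budget gives p_1·x_1·(1 + 2) = m.
Demand: x_1*(p_1,p_2,m) = 1/3·m/p_1 and x_2* = 2/3·m/p_2.
At p_1=5, p_2=11.2, m=295: x_2* = 2/3·295/11.2 = 17.5595.

x_2* = 17.5595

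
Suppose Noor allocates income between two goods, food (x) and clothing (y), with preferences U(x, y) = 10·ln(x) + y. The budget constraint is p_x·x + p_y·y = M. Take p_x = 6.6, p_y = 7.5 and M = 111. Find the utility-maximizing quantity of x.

x* = 11.3636

MU_x = 10/x, MU_y = 1. Tangency: 10/x = p_x/p_y.
So x*(p_x,p_y) = 10·p_y/p_x, independent of income; and y* = (M − 10·p_y)/p_y.
At the given prices: x* = 10·7.5/6.6 = 11.3636.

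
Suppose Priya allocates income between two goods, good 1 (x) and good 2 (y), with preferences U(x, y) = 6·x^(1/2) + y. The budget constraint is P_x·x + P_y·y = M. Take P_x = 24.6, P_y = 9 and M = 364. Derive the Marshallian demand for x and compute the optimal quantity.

x* = 1.2046

Utility is quasi-linear in y; the FOC for x is 3/√x = P_x/P_y.
Thus x* = (3·P_y/P_x)² — independent of M — with the rest of income spent on y.
Plugging in: x* = (3·9/24.6)² = 1.2046.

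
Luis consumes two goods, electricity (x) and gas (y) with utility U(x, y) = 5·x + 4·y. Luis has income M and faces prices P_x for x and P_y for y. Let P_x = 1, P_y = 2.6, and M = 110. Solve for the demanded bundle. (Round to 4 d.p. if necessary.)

x* = 110, y* = 0

Perfect substitutes: compare marginal utility per dollar. 5/P_x vs 4/P_y → 5 vs 1.5385.
x gives more utility per dollar, so spend all income on x: x* = M/P_x, y* = 0.
Numerically: x* = 110, y* = 0.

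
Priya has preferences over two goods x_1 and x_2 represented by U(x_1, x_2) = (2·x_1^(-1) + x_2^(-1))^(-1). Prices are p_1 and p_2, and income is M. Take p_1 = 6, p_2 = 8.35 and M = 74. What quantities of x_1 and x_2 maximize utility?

Substitute x_2 = (x_2/x_1)·x_1 into the budget: x_1* = M/(p_1 + p_2·(x_2/x_1)).
Numerically x_2/x_1 = 0.599401, so x_1* = 74/(6 + 8.35·0.599401) = 6.7242 and x_2* = 0.599401·6.7242 = 4.0305.

x_1* = 6.7242, x_2* = 4.0305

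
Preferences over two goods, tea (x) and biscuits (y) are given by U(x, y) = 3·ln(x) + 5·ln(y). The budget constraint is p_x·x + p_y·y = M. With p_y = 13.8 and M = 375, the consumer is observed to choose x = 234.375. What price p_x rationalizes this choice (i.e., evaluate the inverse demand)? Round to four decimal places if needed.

The MRS is (3/5)·y/x. Set MRS = p_x/p_y.
Rearranging, p_y·y = (5/3)·p_x·x. Substituting into the budget gives p_x·x·(1 + (5/3)) = M.
Demand: x*(p_x,p_y,M) = 0.375·M/p_x and y* = 0.625·M/p_y.
Set x* = 234.375 in the demand function and solve for p_x: p_x = 0.6.

p_x = 0.6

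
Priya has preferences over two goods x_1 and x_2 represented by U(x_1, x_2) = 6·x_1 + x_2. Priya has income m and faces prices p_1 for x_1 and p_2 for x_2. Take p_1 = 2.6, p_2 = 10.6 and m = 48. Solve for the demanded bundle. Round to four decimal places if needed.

x_1* = 18.4615, x_2* = 0

Perfect substitutes: compare marginal utility per dollar. 6/p_1 vs 1/p_2 → 2.3077 vs 0.0943.
x_1 gives more utility per dollar, so spend all income on x_1: x_1* = m/p_1, x_2* = 0.
Numerically: x_1* = 18.4615, x_2* = 0.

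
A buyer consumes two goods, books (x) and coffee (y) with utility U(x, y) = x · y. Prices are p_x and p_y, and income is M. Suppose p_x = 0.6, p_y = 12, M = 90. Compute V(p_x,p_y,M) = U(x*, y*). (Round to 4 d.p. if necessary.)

The MRS is y/x. Set MRS = p_x/p_y.
So p_y·y = p_x·x; combined with the budget, a share 0.5 of income goes to x.
Demand: x*(p_x,p_y,M) = 0.5·M/p_x and y* = 0.5·M/p_y.
At p_x=0.6, p_y=12, M=90: x* = 0.5·90/0.6 = 75, y* = 3.75.
Utility at the optimum: U(75, 3.75) = 281.25.

V = 281.25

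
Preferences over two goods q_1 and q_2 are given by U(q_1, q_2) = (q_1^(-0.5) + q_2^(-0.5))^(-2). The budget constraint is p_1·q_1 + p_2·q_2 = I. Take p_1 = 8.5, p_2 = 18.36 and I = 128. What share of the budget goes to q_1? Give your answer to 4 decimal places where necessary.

MRS = MU_q_1/MU_q_2 = (q_2/q_1)^(1.5). Set equal to p_1/p_2.
Solve for the ratio: q_2/q_1 = [p_1/p_2]^(2/3).
With the ratio pinned down, the budget gives q_1* = I/(p_1 + p_2·(q_2/q_1)) and q_2* = (q_2/q_1)·q_1*.
Numerically q_2/q_1 = 0.598454, so q_1* = 128/(8.5 + 18.36·0.598454) = 6.5683 and q_2* = 0.598454·6.5683 = 3.9308.
Expenditure on q_1: 8.5·6.5683 = 55.8303; share = 0.4362.

share on q_1 = 0.4362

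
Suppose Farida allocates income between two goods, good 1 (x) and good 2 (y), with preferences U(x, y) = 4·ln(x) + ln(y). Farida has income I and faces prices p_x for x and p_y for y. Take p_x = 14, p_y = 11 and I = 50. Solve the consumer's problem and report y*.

y* = 0.9091

Demand: x*(p_x,p_y,I) = 0.8·I/p_x and y* = 0.2·I/p_y.
At p_x=14, p_y=11, I=50: y* = 0.2·50/11 = 0.9091.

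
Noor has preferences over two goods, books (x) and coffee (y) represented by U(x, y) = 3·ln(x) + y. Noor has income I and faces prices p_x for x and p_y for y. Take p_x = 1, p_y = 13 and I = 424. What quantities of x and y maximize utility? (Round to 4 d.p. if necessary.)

x* = 39, y* = 29.6154

So x*(p_x,p_y) = 3·p_y/p_x, independent of income; and y* = (I − 3·p_y)/p_y.
At the given prices: x* = 3·13/1 = 39, and y* = 29.6154.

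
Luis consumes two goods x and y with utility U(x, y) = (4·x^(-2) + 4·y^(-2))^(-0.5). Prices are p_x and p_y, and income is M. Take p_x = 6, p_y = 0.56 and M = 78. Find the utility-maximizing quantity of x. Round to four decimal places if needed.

From the CES first-order condition, (y/x)^(3) = p_x/p_y.
Hence y/x = (p_x/p_y)^(1/(3)), i.e. raised to the 1/3 power.
Substitute y = (y/x)·x into the budget: x* = M/(p_x + p_y·(y/x)).
Numerically y/x = 2.204556, so x* = 78/(6 + 0.56·2.204556) = 10.7816.

x* = 10.7816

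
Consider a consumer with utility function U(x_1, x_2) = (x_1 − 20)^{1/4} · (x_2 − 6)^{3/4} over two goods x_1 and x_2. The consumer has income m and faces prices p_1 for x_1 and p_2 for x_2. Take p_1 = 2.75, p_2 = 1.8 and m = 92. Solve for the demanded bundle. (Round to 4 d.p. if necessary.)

x_1* = 22.3818, x_2* = 16.9167

This is Cobb-Douglas in (x_1−20, x_2−6): tangency gives 0.25·p_2·(x_2−6) = 0.75·p_1·(x_1−20).
Substituting into the budget: x_1* = 20 + 0.25·(m − 20·p_1 − 6·p_2)/p_1, and x_2* = 6 + 0.75·(…)/p_2.
Discretionary income = 92 − 20·2.75 − 6·1.8 = 26.2; x_1* = 20 + 0.25·26.2/2.75 = 22.3818; x_2* = 6 + 0.75·26.2/1.8 = 16.9167.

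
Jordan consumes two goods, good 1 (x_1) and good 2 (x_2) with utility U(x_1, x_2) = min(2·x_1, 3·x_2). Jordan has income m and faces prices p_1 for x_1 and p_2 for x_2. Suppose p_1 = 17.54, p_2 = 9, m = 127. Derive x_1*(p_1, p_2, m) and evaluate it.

x_1* = 5.3951

Demand: x_1*(p_1,p_2,m) = 3·m/(3·p_1 + 2·p_2), x_2* = 2·m/(3·p_1 + 2·p_2).
Here 3·17.54 + 2·9 = 70.62, giving x_1* = 5.3951.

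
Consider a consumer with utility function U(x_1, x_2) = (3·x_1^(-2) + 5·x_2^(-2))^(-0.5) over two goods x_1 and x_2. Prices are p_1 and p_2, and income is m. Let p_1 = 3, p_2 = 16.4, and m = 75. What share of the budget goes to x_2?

share on x_2 = 0.7863

From the CES first-order condition, (3/5)·(x_2/x_1)^(3) = p_1/p_2.
Solve for the ratio: x_2/x_1 = [(5/3)·p_1/p_2]^(1/3).
With the ratio pinned down, the budget gives x_1* = m/(p_1 + p_2·(x_2/x_1)) and x_2* = (x_2/x_1)·x_1*.
Numerically x_2/x_1 = 0.673042, so x_1* = 75/(3 + 16.4·0.673042) = 5.3427 and x_2* = 0.673042·5.3427 = 3.5959.
Expenditure on x_2: 16.4·3.5959 = 58.9719; share = 0.7863.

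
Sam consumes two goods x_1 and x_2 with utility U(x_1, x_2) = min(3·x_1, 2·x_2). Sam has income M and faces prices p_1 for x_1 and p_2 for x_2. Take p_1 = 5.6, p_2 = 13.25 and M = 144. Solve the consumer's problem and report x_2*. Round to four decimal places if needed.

x_2* = 8.4789

With perfect complements, no substitution: consume in ratio x_1:x_2 = 2:3.
Budget: p_1·x_1 + p_2·(3/2)·x_1 = M, so (2·p_1 + 3·p_2)·x_1 = 2·M.
Demand: x_1*(p_1,p_2,M) = 2·M/(2·p_1 + 3·p_2), x_2* = 3·M/(2·p_1 + 3·p_2).
Here 2·5.6 + 3·13.25 = 50.95, giving x_2* = 8.4789.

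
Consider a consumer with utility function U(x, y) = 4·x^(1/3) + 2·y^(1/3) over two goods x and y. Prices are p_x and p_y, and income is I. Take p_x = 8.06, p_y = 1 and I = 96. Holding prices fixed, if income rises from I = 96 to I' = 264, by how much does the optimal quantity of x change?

With the ratio pinned down, the budget gives x* = I/(p_x + p_y·(y/x)) and y* = (y/x)·x*.
Numerically y/x = 8.090169, so x* = 96/(8.06 + 1·8.090169) = 5.9442.
At I' = 264: x* = 16.3466. Change: 16.3466 − 5.9442 = 10.4024.

Δx* = 10.4024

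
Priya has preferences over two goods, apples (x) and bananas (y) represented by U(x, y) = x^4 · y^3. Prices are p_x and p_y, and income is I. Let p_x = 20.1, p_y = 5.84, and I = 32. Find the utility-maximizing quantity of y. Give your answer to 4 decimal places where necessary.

The MRS is (4/3)·y/x. Set MRS = p_x/p_y.
So 4·p_y·y = 3·p_x·x; combined with the budget, a share 4/7 of income goes to x.
Demand: x*(p_x,p_y,I) = 4/7·I/p_x and y* = 3/7·I/p_y.
At p_x=20.1, p_y=5.84, I=32: y* = 3/7·32/5.84 = 2.3483.

y* = 2.3483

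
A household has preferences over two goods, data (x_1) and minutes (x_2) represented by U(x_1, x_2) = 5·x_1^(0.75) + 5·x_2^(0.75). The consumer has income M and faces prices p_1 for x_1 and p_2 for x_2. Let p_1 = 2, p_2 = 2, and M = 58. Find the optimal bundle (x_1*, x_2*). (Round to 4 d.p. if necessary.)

Substitute x_2 = (x_2/x_1)·x_1 into the budget: x_1* = M/(p_1 + p_2·(x_2/x_1)).
Numerically x_2/x_1 = 1, so x_1* = 58/(2 + 2·1) = 14.5 and x_2* = 1·14.5 = 14.5.

x_1* = 14.5, x_2* = 14.5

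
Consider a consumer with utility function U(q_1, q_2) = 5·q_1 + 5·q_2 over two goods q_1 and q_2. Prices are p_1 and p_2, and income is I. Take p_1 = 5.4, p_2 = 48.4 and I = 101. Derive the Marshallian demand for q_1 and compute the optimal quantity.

Perfect substitutes: compare marginal utility per dollar. 5/p_1 vs 5/p_2 → 0.9259 vs 0.1033.
q_1 gives more utility per dollar, so spend all income on q_1: q_1* = I/p_1, q_2* = 0.
Numerically: q_1* = 18.7037, q_2* = 0.

q_1* = 18.7037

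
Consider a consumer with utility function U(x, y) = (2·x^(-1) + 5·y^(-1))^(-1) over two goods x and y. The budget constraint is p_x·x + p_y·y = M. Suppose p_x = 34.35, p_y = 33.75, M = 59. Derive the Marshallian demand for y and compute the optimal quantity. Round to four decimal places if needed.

y* = 1.0672

MU_x ∝ 2·x^(-2), MU_y ∝ 5·y^(-2), so MRS = (2/5)·(y/x)^(2) = p_x/p_y.
Hence y/x = ((5/2)·p_x/p_y)^(1/(2)), i.e. raised to the 0.5 power.
With the ratio pinned down, the budget gives x* = M/(p_x + p_y·(y/x)) and y* = (y/x)·x*.
Numerically y/x = 1.595131, so x* = 59/(34.35 + 33.75·1.595131) = 0.669 and y* = 1.595131·0.669 = 1.0672.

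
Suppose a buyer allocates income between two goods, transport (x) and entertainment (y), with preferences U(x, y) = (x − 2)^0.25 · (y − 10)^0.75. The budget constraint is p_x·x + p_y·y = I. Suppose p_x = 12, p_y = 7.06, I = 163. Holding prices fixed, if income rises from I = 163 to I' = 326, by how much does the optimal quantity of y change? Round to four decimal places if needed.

Δy* = 17.3159

MRS = (1/3)·(y−10)/(x−2). Tangency with p_x/p_y gives y−10 = 3·(p_x/p_y)·(x−2).
Substituting into the budget: x* = 2 + 0.25·(I − 2·p_x − 10·p_y)/p_x, and y* = 10 + 0.75·(…)/p_y.
Discretionary income = 163 − 2·12 − 10·7.06 = 68.4; y* = 10 + 0.75·68.4/7.06 = 17.2663.
At I' = 326: y* = 34.5822. Change: 34.5822 − 17.2663 = 17.3159.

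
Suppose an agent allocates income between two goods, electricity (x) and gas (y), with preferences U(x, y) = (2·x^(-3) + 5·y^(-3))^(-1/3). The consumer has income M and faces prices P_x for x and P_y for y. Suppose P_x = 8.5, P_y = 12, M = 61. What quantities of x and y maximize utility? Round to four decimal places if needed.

From the CES first-order condition, (2/5)·(y/x)^(4) = P_x/P_y.
Solve for the ratio: y/x = [(5/2)·P_x/P_y]^(0.25).
With the ratio pinned down, the budget gives x* = M/(P_x + P_y·(y/x)) and y* = (y/x)·x*.
Numerically y/x = 1.153571, so x* = 61/(8.5 + 12·1.153571) = 2.7302 and y* = 1.153571·2.7302 = 3.1495.

x* = 2.7302, y* = 3.1495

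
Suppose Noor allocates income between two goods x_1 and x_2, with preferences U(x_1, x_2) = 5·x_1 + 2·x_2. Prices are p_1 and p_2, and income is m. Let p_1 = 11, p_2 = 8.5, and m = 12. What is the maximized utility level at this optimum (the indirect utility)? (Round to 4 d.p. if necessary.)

V = 5.4545

Linear utility — the consumer picks whichever good has higher MU/price: 5/11 = 0.4545 vs 2/8.5 = 0.2353.
x_1 gives more utility per dollar, so spend all income on x_1: x_1* = m/p_1, x_2* = 0.
Numerically: x_1* = 1.0909, x_2* = 0.
Utility at the optimum: U(1.0909, 0) = 5.4545.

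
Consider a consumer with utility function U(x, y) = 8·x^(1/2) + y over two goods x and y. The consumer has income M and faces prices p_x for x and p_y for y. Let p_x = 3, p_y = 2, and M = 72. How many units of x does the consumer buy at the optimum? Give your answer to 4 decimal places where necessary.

MU_x = 4/√x, MU_y = 1. Tangency: 4/√x = p_x/p_y.
Thus x* = (4·p_y/p_x)² — independent of M — with the rest of income spent on y.
Plugging in: x* = (4·2/3)² = 7.1111.

x* = 7.1111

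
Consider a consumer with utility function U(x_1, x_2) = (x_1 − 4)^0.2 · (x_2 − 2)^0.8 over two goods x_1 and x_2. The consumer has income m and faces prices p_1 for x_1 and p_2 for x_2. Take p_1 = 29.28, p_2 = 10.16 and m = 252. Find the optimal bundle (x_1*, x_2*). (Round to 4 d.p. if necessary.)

Let x_1' = x_1−4, x_2' = x_2−2. MRS = (1/4)·x_2'/x_1' = p_1/p_2.
After buying the subsistence bundle (4, 2), a share 0.2 of the remaining income goes to x_1: x_1* = 4 + 0.2·(m − 4p_1 − 2p_2)/p_1.
Discretionary income = 252 − 4·29.28 − 2·10.16 = 114.56; x_1* = 4 + 0.2·114.56/29.28 = 4.7825; x_2* = 2 + 0.8·114.56/10.16 = 11.0205.

x_1* = 4.7825, x_2* = 11.0205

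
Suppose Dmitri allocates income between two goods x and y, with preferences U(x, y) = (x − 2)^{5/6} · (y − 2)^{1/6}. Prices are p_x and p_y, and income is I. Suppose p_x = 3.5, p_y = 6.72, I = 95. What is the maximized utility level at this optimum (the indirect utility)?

MRS = 5·(y−2)/(x−2). Tangency with p_x/p_y gives y−2 = (1/5)·(p_x/p_y)·(x−2).
After buying the subsistence bundle (2, 2), a share 5/6 of the remaining income goes to x: x* = 2 + 5/6·(I − 2p_x − 2p_y)/p_x.
Discretionary income = 95 − 2·3.5 − 2·6.72 = 74.56; x* = 2 + 5/6·74.56/3.5 = 19.7524; y* = 2 + 1/6·74.56/6.72 = 3.8492.
Utility at the optimum: U(19.7524, 3.8492) = 12.1771.

V = 12.1771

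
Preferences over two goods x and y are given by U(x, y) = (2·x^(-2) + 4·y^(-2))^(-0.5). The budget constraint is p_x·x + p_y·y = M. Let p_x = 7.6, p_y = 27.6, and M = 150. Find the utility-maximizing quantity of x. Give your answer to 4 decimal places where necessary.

From the CES first-order condition, (1/2)·(y/x)^(3) = p_x/p_y.
Solve for the ratio: y/x = [2·p_x/p_y]^(1/3).
Substitute y = (y/x)·x into the budget: x* = M/(p_x + p_y·(y/x)).
Numerically y/x = 0.819681, so x* = 150/(7.6 + 27.6·0.819681) = 4.9631.

x* = 4.9631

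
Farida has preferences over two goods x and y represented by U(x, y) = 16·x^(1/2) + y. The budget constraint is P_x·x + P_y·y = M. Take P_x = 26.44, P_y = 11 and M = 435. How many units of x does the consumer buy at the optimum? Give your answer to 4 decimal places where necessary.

x* = 11.0775

Set MRS = P_x/P_y: 8·x^(−1/2) = P_x/P_y.
Thus x* = (8·P_y/P_x)² — independent of M — with the rest of income spent on y.
Plugging in: x* = (8·11/26.44)² = 11.0775.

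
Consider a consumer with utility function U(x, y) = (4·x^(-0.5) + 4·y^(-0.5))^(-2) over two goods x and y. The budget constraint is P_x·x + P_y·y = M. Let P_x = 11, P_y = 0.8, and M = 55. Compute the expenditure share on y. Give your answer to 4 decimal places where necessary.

From the CES first-order condition, (y/x)^(1.5) = P_x/P_y.
Solve for the ratio: y/x = [P_x/P_y]^(2/3).
With the ratio pinned down, the budget gives x* = M/(P_x + P_y·(y/x)) and y* = (y/x)·x*.
Numerically y/x = 5.739426, so x* = 55/(11 + 0.8·5.739426) = 3.5276 and y* = 5.739426·3.5276 = 20.2461.
Expenditure on y: 0.8·20.2461 = 16.1969; share = 0.2945.

share on y = 0.2945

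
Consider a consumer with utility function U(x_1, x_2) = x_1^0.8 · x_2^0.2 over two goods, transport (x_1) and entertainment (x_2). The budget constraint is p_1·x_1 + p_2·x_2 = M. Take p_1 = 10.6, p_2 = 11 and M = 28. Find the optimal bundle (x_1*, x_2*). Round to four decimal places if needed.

x_1* = 2.1132, x_2* = 0.5091

MU_x_1/MU_x_2 = (0.8·x_2)/(0.2·x_1); tangency sets this equal to p_1/p_2.
Rearranging, p_2·x_2 = (1/4)·p_1·x_1. Substituting into the budget gives p_1·x_1·(1 + (1/4)) = M.
Demand: x_1*(p_1,p_2,M) = 0.8·M/p_1 and x_2* = 0.2·M/p_2.
At p_1=10.6, p_2=11, M=28: x_1* = 0.8·28/10.6 = 2.1132, x_2* = 0.5091.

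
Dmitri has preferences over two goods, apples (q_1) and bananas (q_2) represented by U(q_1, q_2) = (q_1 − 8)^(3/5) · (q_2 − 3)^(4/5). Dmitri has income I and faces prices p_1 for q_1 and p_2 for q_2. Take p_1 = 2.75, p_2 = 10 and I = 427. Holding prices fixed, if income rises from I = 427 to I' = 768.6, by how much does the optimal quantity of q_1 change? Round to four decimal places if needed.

Let q_1' = q_1−8, q_2' = q_2−3. MRS = (3/4)·q_2'/q_1' = p_1/p_2.
Substituting into the budget: q_1* = 8 + 3/7·(I − 8·p_1 − 3·p_2)/p_1, and q_2* = 3 + 4/7·(…)/p_2.
Discretionary income = 427 − 8·2.75 − 3·10 = 375; q_1* = 8 + 3/7·375/2.75 = 66.4416.
At I' = 768.6: q_1* = 119.6779. Change: 119.6779 − 66.4416 = 53.2364.

Δq_1* = 53.2364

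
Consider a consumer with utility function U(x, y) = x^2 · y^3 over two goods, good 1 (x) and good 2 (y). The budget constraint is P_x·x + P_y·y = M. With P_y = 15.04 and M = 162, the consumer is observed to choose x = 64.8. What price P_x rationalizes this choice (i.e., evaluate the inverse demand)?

MU_x/MU_y = (2·y)/(3·x); tangency sets this equal to P_x/P_y.
So 2·P_y·y = 3·P_x·x; combined with the budget, a share 0.4 of income goes to x.
Demand: x*(P_x,P_y,M) = 0.4·M/P_x and y* = 0.6·M/P_y.
Set x* = 64.8 in the demand function and solve for P_x: P_x = 1.

P_x = 1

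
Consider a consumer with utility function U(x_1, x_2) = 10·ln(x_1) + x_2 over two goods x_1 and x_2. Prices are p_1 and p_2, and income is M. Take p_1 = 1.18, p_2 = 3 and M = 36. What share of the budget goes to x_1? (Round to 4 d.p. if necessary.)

share on x_1 = 0.8333

MU_x_1 = 10/x_1, MU_x_2 = 1. Tangency: 10/x_1 = p_1/p_2.
So x_1*(p_1,p_2) = 10·p_2/p_1, independent of income; and x_2* = (M − 10·p_2)/p_2.
At the given prices: x_1* = 10·3/1.18 = 25.4237, and x_2* = 2.
Expenditure on x_1: 1.18·25.4237 = 30; share = 0.8333.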